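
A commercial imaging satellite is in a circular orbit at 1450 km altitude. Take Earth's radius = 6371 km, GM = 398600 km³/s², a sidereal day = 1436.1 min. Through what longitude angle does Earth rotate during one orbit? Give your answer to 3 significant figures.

Semi-major axis a = 6371 + 1450 = 7821 km. Period T = 2π√(a³/μ) = 2π√(7821³/398600) = 6883.4 s = 114.72 min.
During one orbit Earth rotates (6883.4 / 86166) × 360° = 28.76°.

28.8°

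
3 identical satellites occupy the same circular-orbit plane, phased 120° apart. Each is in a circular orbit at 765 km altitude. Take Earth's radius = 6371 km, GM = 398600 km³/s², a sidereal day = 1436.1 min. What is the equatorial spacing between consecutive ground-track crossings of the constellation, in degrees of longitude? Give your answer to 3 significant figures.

Semi-major axis a = 6371 + 765 = 7136 km. Period T = 2π√(a³/μ) = 2π√(7136³/398600) = 5999.2 s = 99.99 min.
Single-satellite node shift = (5999.2/86166) × 360° = 25.06°.
With 3 satellites evenly phased, successive equator crossings are 25.06/3 = 8.355° apart.

8.35°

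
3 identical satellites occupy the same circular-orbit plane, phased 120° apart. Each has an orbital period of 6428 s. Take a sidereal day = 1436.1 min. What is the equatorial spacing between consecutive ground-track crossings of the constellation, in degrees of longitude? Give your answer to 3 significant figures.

8.95°

Single-satellite node shift = (6428.0/86166) × 360° = 26.86°.
With 3 satellites evenly phased, successive equator crossings are 26.86/3 = 8.952° apart.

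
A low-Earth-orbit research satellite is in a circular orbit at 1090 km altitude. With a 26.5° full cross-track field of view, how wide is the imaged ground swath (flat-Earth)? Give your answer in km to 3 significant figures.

513 km

Half-angle = 26.5°/2 = 13.25°.
Swath width ≈ 2h·tan(θ/2) = 2 × 1090 × tan(13.25°) = 513.3 km.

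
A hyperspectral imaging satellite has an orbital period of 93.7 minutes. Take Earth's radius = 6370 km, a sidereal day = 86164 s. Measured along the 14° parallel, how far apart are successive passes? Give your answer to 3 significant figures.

T = 93.7 min = 5622.0 s.
Node shift per orbit = (5622.0/86164) × 360° = 23.49°.
Equatorial spacing = 23.49 × 111.2 km/° = 2611 km.
At 14° latitude, spacing = 2611 × cos(14°) = 2534 km.

2530 km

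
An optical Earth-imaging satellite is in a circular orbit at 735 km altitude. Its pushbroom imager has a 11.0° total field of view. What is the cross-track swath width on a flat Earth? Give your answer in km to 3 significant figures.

142 km

Half-angle = 11.0°/2 = 5.5°.
Swath width ≈ 2h·tan(θ/2) = 2 × 735 × tan(5.5°) = 141.5 km.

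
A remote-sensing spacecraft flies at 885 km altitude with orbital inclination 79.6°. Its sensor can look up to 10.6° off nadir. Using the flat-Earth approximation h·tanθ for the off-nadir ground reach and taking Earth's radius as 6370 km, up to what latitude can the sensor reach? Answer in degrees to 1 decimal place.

81.1°

For a prograde orbit the ground track reaches latitude ±i = ±79.6°.
Sensor half-swath on the ground ≈ 885·tan(10.6°) = 166 km = 1.49° of latitude.
Maximum observable latitude ≈ 79.6 + 1.49 = 81.1°.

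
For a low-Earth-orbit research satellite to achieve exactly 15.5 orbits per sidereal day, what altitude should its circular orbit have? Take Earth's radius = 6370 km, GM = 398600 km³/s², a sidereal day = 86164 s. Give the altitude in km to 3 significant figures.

Required period T = 86164 / 15.5 = 5559.0 s.
From T = 2π√(a³/μ): a = (μ T²/4π²)^(1/3) = (398600 × 5559.0² / 4π²)^(1/3) = 6782 km.
Altitude h = a − R = 6782 − 6370 = 412 km.

412 km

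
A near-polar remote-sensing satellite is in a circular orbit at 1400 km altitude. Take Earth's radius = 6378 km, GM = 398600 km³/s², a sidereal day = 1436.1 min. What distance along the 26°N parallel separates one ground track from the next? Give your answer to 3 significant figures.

2850 km

Semi-major axis a = 6378 + 1400 = 7778 km. Period T = 2π√(a³/μ) = 2π√(7778³/398600) = 6826.7 s = 113.78 min.
Node shift per orbit = (6826.7/86166) × 360° = 28.52°.
Equatorial spacing = 28.52 × 111.3 km/° = 3175 km.
At 26° latitude, spacing = 3175 × cos(26°) = 2854 km.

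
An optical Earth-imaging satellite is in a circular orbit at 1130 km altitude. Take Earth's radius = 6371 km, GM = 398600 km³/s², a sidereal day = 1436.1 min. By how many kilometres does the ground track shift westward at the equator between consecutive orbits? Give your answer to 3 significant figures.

Semi-major axis a = 6371 + 1130 = 7501 km. Period T = 2π√(a³/μ) = 2π√(7501³/398600) = 6465.3 s = 107.76 min.
During one orbit Earth rotates (6465.3 / 86166) × 360° = 27.01°.
At the equator that is 27.01° × (2π·6371/360) km/° = 27.01 × 111.2 = 3004 km.

3000 km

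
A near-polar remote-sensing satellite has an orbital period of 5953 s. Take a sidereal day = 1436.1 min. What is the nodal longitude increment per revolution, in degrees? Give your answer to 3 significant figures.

During one orbit Earth rotates (5953.0 / 86166) × 360° = 24.87°.

24.9°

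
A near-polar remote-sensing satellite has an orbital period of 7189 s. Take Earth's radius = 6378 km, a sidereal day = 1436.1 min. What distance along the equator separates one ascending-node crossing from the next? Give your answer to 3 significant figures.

3340 km

During one orbit Earth rotates (7189.0 / 86166) × 360° = 30.04°.
At the equator that is 30.04° × (2π·6378/360) km/° = 30.04 × 111.3 = 3343 km.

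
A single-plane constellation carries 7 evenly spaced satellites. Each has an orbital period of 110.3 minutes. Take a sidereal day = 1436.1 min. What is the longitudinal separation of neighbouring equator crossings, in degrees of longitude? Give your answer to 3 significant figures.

3.95°

T = 110.3 min = 6618.0 s.
Single-satellite node shift = (6618.0/86166) × 360° = 27.65°.
With 7 satellites evenly phased, successive equator crossings are 27.65/7 = 3.950° apart.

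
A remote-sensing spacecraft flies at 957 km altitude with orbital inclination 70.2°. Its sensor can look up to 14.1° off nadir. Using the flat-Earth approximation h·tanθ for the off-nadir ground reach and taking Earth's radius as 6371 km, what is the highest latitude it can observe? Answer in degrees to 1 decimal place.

72.4°

For a prograde orbit the ground track reaches latitude ±i = ±70.2°.
Sensor half-swath on the ground ≈ 957·tan(14.1°) = 240 km = 2.16° of latitude.
Maximum observable latitude ≈ 70.2 + 2.16 = 72.4°.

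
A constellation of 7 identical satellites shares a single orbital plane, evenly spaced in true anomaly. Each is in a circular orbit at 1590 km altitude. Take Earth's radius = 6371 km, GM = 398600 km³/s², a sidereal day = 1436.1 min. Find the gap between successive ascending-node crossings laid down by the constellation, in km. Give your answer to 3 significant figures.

Semi-major axis a = 6371 + 1590 = 7961 km. Period T = 2π√(a³/μ) = 2π√(7961³/398600) = 7069.1 s = 117.82 min.
Single-satellite node shift = (7069.1/86166) × 360° = 29.53°.
With 7 satellites evenly phased, successive equator crossings are 29.53/7 = 4.219° apart.
That is 4.219 × 111.2 = 469 km at the equator.

469 km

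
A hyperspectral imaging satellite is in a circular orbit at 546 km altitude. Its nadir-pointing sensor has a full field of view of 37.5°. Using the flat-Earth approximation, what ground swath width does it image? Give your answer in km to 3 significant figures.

371 km

Half-angle = 37.5°/2 = 18.75°.
Swath width ≈ 2h·tan(θ/2) = 2 × 546 × tan(18.75°) = 370.7 km.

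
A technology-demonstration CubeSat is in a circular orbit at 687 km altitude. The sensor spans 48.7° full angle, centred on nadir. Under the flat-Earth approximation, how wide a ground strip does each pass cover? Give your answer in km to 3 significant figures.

622 km

Half-angle = 48.7°/2 = 24.35°.
Swath width ≈ 2h·tan(θ/2) = 2 × 687 × tan(24.35°) = 621.8 km.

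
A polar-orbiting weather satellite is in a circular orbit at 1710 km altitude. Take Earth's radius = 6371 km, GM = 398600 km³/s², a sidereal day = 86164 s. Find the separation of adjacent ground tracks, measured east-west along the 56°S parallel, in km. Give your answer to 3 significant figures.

1880 km

Semi-major axis a = 6371 + 1710 = 8081 km. Period T = 2π√(a³/μ) = 2π√(8081³/398600) = 7229.5 s = 120.49 min.
Node shift per orbit = (7229.5/86164) × 360° = 30.21°.
Equatorial spacing = 30.21 × 111.2 km/° = 3359 km.
At 56° latitude, spacing = 3359 × cos(56°) = 1878 km.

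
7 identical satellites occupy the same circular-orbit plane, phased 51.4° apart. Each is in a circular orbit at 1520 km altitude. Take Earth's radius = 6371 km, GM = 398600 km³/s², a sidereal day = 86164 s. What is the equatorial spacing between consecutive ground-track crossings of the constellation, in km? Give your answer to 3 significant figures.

Semi-major axis a = 6371 + 1520 = 7891 km. Period T = 2π√(a³/μ) = 2π√(7891³/398600) = 6976.0 s = 116.27 min.
Single-satellite node shift = (6976.0/86164) × 360° = 29.15°.
With 7 satellites evenly phased, successive equator crossings are 29.15/7 = 4.164° apart.
That is 4.164 × 111.2 = 463 km at the equator.

463 km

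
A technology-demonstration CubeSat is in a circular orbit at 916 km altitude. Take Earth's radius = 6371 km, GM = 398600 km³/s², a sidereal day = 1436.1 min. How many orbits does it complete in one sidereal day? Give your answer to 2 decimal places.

13.92

Semi-major axis a = 6371 + 916 = 7287 km. Period T = 2π√(a³/μ) = 2π√(7287³/398600) = 6190.6 s = 103.18 min.
Orbits per sidereal day = 86166 / 6190.6 = 13.919.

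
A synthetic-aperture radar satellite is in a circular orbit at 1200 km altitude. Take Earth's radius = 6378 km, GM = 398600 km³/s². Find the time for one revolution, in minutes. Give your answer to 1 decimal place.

Semi-major axis a = 6378 + 1200 = 7578 km. Period T = 2π√(a³/μ) = 2π√(7578³/398600) = 6565.1 s = 109.42 min.

109.4 min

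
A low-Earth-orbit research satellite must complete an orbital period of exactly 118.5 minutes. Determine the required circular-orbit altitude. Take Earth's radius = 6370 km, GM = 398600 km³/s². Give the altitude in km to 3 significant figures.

1620 km

T = 118.5 min = 7110.0 s.
From T = 2π√(a³/μ): a = (μ T²/4π²)^(1/3) = (398600 × 7110.0² / 4π²)^(1/3) = 7992 km.
Altitude h = a − R = 7992 − 6370 = 1622 km.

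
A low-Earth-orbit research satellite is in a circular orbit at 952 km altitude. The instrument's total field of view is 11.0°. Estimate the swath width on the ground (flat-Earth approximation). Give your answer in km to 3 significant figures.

Half-angle = 11.0°/2 = 5.5°.
Swath width ≈ 2h·tan(θ/2) = 2 × 952 × tan(5.5°) = 183.3 km.

183 km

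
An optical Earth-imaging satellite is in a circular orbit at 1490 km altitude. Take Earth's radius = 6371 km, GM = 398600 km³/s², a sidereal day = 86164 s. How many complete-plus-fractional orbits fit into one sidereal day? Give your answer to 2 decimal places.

Semi-major axis a = 6371 + 1490 = 7861 km. Period T = 2π√(a³/μ) = 2π√(7861³/398600) = 6936.3 s = 115.61 min.
Orbits per sidereal day = 86164 / 6936.3 = 12.422.

12.42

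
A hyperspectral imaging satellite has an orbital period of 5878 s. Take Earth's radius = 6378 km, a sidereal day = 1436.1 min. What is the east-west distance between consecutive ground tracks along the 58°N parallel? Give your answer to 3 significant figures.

1450 km

Node shift per orbit = (5878.0/86166) × 360° = 24.56°.
Equatorial spacing = 24.56 × 111.3 km/° = 2734 km.
At 58° latitude, spacing = 2734 × cos(58°) = 1449 km.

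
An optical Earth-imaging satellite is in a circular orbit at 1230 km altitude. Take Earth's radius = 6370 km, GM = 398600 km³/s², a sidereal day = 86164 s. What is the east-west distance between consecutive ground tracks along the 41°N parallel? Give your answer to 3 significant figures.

Semi-major axis a = 6370 + 1230 = 7600 km. Period T = 2π√(a³/μ) = 2π√(7600³/398600) = 6593.7 s = 109.90 min.
Node shift per orbit = (6593.7/86164) × 360° = 27.55°.
Equatorial spacing = 27.55 × 111.2 km/° = 3063 km.
At 41° latitude, spacing = 3063 × cos(41°) = 2312 km.

2310 km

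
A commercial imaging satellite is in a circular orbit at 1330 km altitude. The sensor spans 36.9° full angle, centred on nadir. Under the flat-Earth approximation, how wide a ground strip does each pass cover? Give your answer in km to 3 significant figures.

Half-angle = 36.9°/2 = 18.45°.
Swath width ≈ 2h·tan(θ/2) = 2 × 1330 × tan(18.45°) = 887.4 km.

887 km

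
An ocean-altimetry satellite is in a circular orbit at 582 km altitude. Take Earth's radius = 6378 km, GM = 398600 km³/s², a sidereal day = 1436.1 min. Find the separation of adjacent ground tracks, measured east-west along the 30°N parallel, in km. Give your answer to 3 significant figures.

2330 km

Semi-major axis a = 6378 + 582 = 6960 km. Period T = 2π√(a³/μ) = 2π√(6960³/398600) = 5778.6 s = 96.31 min.
Node shift per orbit = (5778.6/86166) × 360° = 24.14°.
Equatorial spacing = 24.14 × 111.3 km/° = 2688 km.
At 30° latitude, spacing = 2688 × cos(30°) = 2327 km.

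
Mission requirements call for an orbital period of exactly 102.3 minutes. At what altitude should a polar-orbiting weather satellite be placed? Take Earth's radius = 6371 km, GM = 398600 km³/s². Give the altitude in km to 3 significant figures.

875 km

T = 102.3 min = 6138.0 s.
From T = 2π√(a³/μ): a = (μ T²/4π²)^(1/3) = (398600 × 6138.0² / 4π²)^(1/3) = 7246 km.
Altitude h = a − R = 7246 − 6371 = 875 km.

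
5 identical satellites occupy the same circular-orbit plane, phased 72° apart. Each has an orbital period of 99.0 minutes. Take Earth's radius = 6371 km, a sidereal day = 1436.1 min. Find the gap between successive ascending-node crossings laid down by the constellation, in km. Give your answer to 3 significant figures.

T = 99.0 min = 5940.0 s.
Single-satellite node shift = (5940.0/86166) × 360° = 24.82°.
With 5 satellites evenly phased, successive equator crossings are 24.82/5 = 4.963° apart.
That is 4.963 × 111.2 = 552 km at the equator.

552 km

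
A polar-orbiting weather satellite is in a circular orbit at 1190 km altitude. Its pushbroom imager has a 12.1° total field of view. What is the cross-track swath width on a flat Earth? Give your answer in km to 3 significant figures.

252 km

Half-angle = 12.1°/2 = 6.05°.
Swath width ≈ 2h·tan(θ/2) = 2 × 1190 × tan(6.05°) = 252.2 km.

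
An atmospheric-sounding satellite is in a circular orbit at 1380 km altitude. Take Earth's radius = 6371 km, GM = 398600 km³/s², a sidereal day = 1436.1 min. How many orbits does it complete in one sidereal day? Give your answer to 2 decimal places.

12.69

Semi-major axis a = 6371 + 1380 = 7751 km. Period T = 2π√(a³/μ) = 2π√(7751³/398600) = 6791.2 s = 113.19 min.
Orbits per sidereal day = 86166 / 6791.2 = 12.688.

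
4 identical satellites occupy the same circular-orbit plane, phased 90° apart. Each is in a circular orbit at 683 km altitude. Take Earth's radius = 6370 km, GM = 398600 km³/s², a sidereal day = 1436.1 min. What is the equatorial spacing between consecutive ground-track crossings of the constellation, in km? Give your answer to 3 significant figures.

685 km

Semi-major axis a = 6370 + 683 = 7053 km. Period T = 2π√(a³/μ) = 2π√(7053³/398600) = 5894.8 s = 98.25 min.
Single-satellite node shift = (5894.8/86166) × 360° = 24.63°.
With 4 satellites evenly phased, successive equator crossings are 24.63/4 = 6.157° apart.
That is 6.157 × 111.2 = 685 km at the equator.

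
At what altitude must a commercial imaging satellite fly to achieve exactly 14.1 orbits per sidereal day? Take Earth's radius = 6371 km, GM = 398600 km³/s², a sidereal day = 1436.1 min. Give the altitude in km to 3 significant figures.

853 km

Required period T = 86166 / 14.1 = 6111.1 s.
From T = 2π√(a³/μ): a = (μ T²/4π²)^(1/3) = (398600 × 6111.1² / 4π²)^(1/3) = 7224 km.
Altitude h = a − R = 7224 − 6371 = 853 km.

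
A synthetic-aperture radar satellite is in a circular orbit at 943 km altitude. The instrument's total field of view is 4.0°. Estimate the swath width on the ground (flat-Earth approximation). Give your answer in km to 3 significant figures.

Half-angle = 4.0°/2 = 2°.
Swath width ≈ 2h·tan(θ/2) = 2 × 943 × tan(2°) = 65.9 km.

65.9 km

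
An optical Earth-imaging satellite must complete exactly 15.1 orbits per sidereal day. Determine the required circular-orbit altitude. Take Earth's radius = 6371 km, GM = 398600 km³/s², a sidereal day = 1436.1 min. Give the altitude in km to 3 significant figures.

531 km

Required period T = 86166 / 15.1 = 5706.4 s.
From T = 2π√(a³/μ): a = (μ T²/4π²)^(1/3) = (398600 × 5706.4² / 4π²)^(1/3) = 6902 km.
Altitude h = a − R = 6902 − 6371 = 531 km.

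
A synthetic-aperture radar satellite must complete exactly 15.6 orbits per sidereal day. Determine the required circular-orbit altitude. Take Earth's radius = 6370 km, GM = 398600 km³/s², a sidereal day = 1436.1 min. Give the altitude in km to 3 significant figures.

Required period T = 86166 / 15.6 = 5523.5 s.
From T = 2π√(a³/μ): a = (μ T²/4π²)^(1/3) = (398600 × 5523.5² / 4π²)^(1/3) = 6754 km.
Altitude h = a − R = 6754 − 6370 = 384 km.

384 km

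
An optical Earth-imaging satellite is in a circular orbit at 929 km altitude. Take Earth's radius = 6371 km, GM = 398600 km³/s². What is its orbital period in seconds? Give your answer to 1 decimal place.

Semi-major axis a = 6371 + 929 = 7300 km. Period T = 2π√(a³/μ) = 2π√(7300³/398600) = 6207.2 s = 103.45 min.

6207.2 seconds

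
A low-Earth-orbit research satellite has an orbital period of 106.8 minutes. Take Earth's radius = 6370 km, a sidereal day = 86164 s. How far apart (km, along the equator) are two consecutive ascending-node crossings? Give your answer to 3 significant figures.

T = 106.8 min = 6408.0 s.
During one orbit Earth rotates (6408.0 / 86164) × 360° = 26.77°.
At the equator that is 26.77° × (2π·6370/360) km/° = 26.77 × 111.2 = 2977 km.

2980 km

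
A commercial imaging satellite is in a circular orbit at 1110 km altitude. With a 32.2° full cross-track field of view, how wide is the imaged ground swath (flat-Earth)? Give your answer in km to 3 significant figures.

641 km

Half-angle = 32.2°/2 = 16.1°.
Swath width ≈ 2h·tan(θ/2) = 2 × 1110 × tan(16.1°) = 640.8 km.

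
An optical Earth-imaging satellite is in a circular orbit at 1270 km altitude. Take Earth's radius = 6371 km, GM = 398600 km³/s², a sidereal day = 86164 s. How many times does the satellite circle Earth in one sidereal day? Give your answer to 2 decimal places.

Semi-major axis a = 6371 + 1270 = 7641 km. Period T = 2π√(a³/μ) = 2π√(7641³/398600) = 6647.2 s = 110.79 min.
Orbits per sidereal day = 86164 / 6647.2 = 12.963.

12.96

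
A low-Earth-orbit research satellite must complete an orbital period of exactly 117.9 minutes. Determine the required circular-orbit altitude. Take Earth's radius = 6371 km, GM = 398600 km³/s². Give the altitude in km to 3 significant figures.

T = 117.9 min = 7074.0 s.
From T = 2π√(a³/μ): a = (μ T²/4π²)^(1/3) = (398600 × 7074.0² / 4π²)^(1/3) = 7965 km.
Altitude h = a − R = 7965 − 6371 = 1594 km.

1590 km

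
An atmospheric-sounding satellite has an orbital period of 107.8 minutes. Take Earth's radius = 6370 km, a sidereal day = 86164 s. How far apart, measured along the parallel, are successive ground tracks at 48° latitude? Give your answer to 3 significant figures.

T = 107.8 min = 6468.0 s.
Node shift per orbit = (6468.0/86164) × 360° = 27.02°.
Equatorial spacing = 27.02 × 111.2 km/° = 3004 km.
At 48° latitude, spacing = 3004 × cos(48°) = 2010 km.

2010 km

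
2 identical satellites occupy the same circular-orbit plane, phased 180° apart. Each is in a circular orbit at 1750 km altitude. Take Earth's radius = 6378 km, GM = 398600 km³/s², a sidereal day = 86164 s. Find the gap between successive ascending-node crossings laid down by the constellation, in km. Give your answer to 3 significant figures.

1700 km

Semi-major axis a = 6378 + 1750 = 8128 km. Period T = 2π√(a³/μ) = 2π√(8128³/398600) = 7292.7 s = 121.54 min.
Single-satellite node shift = (7292.7/86164) × 360° = 30.47°.
With 2 satellites evenly phased, successive equator crossings are 30.47/2 = 15.235° apart.
That is 15.235 × 111.3 = 1696 km at the equator.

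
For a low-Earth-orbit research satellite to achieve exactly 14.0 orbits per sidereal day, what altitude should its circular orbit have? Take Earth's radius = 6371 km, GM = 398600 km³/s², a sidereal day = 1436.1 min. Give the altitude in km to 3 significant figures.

Required period T = 86166 / 14.0 = 6154.7 s.
From T = 2π√(a³/μ): a = (μ T²/4π²)^(1/3) = (398600 × 6154.7² / 4π²)^(1/3) = 7259 km.
Altitude h = a − R = 7259 − 6371 = 888 km.

888 km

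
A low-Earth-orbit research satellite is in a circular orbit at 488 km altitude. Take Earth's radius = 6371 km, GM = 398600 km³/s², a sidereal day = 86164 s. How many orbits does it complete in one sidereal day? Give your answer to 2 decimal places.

15.24

Semi-major axis a = 6371 + 488 = 6859 km. Period T = 2π√(a³/μ) = 2π√(6859³/398600) = 5653.3 s = 94.22 min.
Orbits per sidereal day = 86164 / 5653.3 = 15.241.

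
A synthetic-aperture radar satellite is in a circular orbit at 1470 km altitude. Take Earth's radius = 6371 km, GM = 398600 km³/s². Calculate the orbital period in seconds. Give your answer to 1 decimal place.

Semi-major axis a = 6371 + 1470 = 7841 km. Period T = 2π√(a³/μ) = 2π√(7841³/398600) = 6909.8 s = 115.16 min.

6909.8 seconds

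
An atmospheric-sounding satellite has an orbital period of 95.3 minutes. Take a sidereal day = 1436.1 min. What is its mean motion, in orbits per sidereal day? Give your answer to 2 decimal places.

15.07

T = 95.3 min = 5718.0 s.
Orbits per sidereal day = 86166 / 5718.0 = 15.069.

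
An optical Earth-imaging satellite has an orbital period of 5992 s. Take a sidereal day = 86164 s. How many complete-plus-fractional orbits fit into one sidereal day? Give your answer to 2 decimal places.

Orbits per sidereal day = 86164 / 5992.0 = 14.380.

14.38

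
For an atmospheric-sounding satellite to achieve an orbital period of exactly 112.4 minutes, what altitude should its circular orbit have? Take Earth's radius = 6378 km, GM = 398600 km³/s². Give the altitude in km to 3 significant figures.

1340 km

T = 112.4 min = 6744.0 s.
From T = 2π√(a³/μ): a = (μ T²/4π²)^(1/3) = (398600 × 6744.0² / 4π²)^(1/3) = 7715 km.
Altitude h = a − R = 7715 − 6378 = 1337 km.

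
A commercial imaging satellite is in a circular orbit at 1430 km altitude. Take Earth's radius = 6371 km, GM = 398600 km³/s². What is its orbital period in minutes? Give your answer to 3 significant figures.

114 min

Semi-major axis a = 6371 + 1430 = 7801 km. Period T = 2π√(a³/μ) = 2π√(7801³/398600) = 6857.0 s = 114.28 min.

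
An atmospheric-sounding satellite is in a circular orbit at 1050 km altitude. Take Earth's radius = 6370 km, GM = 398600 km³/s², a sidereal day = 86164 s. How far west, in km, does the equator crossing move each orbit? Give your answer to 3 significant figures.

Semi-major axis a = 6370 + 1050 = 7420 km. Period T = 2π√(a³/μ) = 2π√(7420³/398600) = 6360.9 s = 106.01 min.
During one orbit Earth rotates (6360.9 / 86164) × 360° = 26.58°.
At the equator that is 26.58° × (2π·6370/360) km/° = 26.58 × 111.2 = 2955 km.

2950 km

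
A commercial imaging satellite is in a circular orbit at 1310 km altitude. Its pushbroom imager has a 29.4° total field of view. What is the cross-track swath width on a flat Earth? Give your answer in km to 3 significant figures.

687 km

Half-angle = 29.4°/2 = 14.7°.
Swath width ≈ 2h·tan(θ/2) = 2 × 1310 × tan(14.7°) = 687.3 km.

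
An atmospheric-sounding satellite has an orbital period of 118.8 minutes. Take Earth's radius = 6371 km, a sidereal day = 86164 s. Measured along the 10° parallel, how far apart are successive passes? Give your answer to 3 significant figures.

3260 km

T = 118.8 min = 7128.0 s.
Node shift per orbit = (7128.0/86164) × 360° = 29.78°.
Equatorial spacing = 29.78 × 111.2 km/° = 3312 km.
At 10° latitude, spacing = 3312 × cos(10°) = 3261 km.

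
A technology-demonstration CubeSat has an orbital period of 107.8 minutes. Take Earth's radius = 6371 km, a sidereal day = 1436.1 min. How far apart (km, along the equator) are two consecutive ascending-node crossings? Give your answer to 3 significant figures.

3000 km

T = 107.8 min = 6468.0 s.
During one orbit Earth rotates (6468.0 / 86166) × 360° = 27.02°.
At the equator that is 27.02° × (2π·6371/360) km/° = 27.02 × 111.2 = 3005 km.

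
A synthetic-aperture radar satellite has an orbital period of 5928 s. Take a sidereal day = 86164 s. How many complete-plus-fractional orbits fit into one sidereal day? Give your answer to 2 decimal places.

14.54

Orbits per sidereal day = 86164 / 5928.0 = 14.535.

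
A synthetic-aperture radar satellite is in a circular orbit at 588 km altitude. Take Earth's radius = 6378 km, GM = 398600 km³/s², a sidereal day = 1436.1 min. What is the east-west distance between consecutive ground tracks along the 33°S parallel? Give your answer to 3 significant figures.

Semi-major axis a = 6378 + 588 = 6966 km. Period T = 2π√(a³/μ) = 2π√(6966³/398600) = 5786.1 s = 96.44 min.
Node shift per orbit = (5786.1/86166) × 360° = 24.17°.
Equatorial spacing = 24.17 × 111.3 km/° = 2691 km.
At 33° latitude, spacing = 2691 × cos(33°) = 2257 km.

2260 km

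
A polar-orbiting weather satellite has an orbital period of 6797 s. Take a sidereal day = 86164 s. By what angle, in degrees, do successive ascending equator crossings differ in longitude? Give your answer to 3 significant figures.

During one orbit Earth rotates (6797.0 / 86164) × 360° = 28.40°.

28.4°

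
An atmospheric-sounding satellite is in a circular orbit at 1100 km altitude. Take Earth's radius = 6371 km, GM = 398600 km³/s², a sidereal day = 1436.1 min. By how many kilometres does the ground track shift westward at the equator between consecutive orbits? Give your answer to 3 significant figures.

Semi-major axis a = 6371 + 1100 = 7471 km. Period T = 2π√(a³/μ) = 2π√(7471³/398600) = 6426.6 s = 107.11 min.
During one orbit Earth rotates (6426.6 / 86166) × 360° = 26.85°.
At the equator that is 26.85° × (2π·6371/360) km/° = 26.85 × 111.2 = 2986 km.

2990 km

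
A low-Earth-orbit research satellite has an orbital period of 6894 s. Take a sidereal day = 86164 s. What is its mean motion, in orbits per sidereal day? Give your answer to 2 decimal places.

12.50

Orbits per sidereal day = 86164 / 6894.0 = 12.498.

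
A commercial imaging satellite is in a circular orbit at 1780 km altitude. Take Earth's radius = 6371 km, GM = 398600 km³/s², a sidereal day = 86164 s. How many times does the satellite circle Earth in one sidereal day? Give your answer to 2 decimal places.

11.77

Semi-major axis a = 6371 + 1780 = 8151 km. Period T = 2π√(a³/μ) = 2π√(8151³/398600) = 7323.6 s = 122.06 min.
Orbits per sidereal day = 86164 / 7323.6 = 11.765.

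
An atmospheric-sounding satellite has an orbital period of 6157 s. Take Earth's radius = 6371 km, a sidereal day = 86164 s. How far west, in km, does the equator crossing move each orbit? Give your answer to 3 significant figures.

During one orbit Earth rotates (6157.0 / 86164) × 360° = 25.72°.
At the equator that is 25.72° × (2π·6371/360) km/° = 25.72 × 111.2 = 2860 km.

2860 km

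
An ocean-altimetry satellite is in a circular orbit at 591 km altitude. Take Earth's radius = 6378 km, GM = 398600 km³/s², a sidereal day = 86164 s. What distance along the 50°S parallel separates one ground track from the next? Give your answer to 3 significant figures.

1730 km

Semi-major axis a = 6378 + 591 = 6969 km. Period T = 2π√(a³/μ) = 2π√(6969³/398600) = 5789.8 s = 96.50 min.
Node shift per orbit = (5789.8/86164) × 360° = 24.19°.
Equatorial spacing = 24.19 × 111.3 km/° = 2693 km.
At 50° latitude, spacing = 2693 × cos(50°) = 1731 km.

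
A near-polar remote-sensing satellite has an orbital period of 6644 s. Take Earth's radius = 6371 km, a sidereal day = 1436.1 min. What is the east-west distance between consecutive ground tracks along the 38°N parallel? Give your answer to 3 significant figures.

2430 km

Node shift per orbit = (6644.0/86166) × 360° = 27.76°.
Equatorial spacing = 27.76 × 111.2 km/° = 3087 km.
At 38° latitude, spacing = 3087 × cos(38°) = 2432 km.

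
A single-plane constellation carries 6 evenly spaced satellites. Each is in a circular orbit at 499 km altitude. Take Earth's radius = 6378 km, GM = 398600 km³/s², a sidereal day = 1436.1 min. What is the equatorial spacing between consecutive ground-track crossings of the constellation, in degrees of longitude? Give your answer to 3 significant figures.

3.95°

Semi-major axis a = 6378 + 499 = 6877 km. Period T = 2π√(a³/μ) = 2π√(6877³/398600) = 5675.6 s = 94.59 min.
Single-satellite node shift = (5675.6/86166) × 360° = 23.71°.
With 6 satellites evenly phased, successive equator crossings are 23.71/6 = 3.952° apart.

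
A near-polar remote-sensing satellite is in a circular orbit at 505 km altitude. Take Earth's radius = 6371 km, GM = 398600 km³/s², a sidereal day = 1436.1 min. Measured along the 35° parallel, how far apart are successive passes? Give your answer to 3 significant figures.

Semi-major axis a = 6371 + 505 = 6876 km. Period T = 2π√(a³/μ) = 2π√(6876³/398600) = 5674.3 s = 94.57 min.
Node shift per orbit = (5674.3/86166) × 360° = 23.71°.
Equatorial spacing = 23.71 × 111.2 km/° = 2636 km.
At 35° latitude, spacing = 2636 × cos(35°) = 2159 km.

2160 km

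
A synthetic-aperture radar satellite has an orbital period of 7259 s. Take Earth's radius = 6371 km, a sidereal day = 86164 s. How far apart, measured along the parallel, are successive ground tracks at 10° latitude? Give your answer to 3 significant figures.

3320 km

Node shift per orbit = (7259.0/86164) × 360° = 30.33°.
Equatorial spacing = 30.33 × 111.2 km/° = 3372 km.
At 10° latitude, spacing = 3372 × cos(10°) = 3321 km.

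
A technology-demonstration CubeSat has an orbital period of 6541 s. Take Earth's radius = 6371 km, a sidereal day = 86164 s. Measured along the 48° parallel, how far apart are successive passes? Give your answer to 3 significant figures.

Node shift per orbit = (6541.0/86164) × 360° = 27.33°.
Equatorial spacing = 27.33 × 111.2 km/° = 3039 km.
At 48° latitude, spacing = 3039 × cos(48°) = 2033 km.

2030 km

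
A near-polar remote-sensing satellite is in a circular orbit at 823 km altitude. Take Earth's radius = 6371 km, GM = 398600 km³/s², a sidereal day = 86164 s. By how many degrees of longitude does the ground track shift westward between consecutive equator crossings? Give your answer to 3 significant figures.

Semi-major axis a = 6371 + 823 = 7194 km. Period T = 2π√(a³/μ) = 2π√(7194³/398600) = 6072.5 s = 101.21 min.
During one orbit Earth rotates (6072.5 / 86164) × 360° = 25.37°.

25.4°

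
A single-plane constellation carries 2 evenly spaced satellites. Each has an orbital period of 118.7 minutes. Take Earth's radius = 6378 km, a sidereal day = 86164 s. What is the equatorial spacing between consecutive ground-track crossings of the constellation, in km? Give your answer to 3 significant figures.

T = 118.7 min = 7122.0 s.
Single-satellite node shift = (7122.0/86164) × 360° = 29.76°.
With 2 satellites evenly phased, successive equator crossings are 29.76/2 = 14.878° apart.
That is 14.878 × 111.3 = 1656 km at the equator.

1660 km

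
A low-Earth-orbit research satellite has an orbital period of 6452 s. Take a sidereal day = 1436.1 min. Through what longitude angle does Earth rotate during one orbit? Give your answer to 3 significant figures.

During one orbit Earth rotates (6452.0 / 86166) × 360° = 26.96°.

27.0°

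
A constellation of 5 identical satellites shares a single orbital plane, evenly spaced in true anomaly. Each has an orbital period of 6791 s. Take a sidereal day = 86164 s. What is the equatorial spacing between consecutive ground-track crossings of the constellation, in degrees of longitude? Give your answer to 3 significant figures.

Single-satellite node shift = (6791.0/86164) × 360° = 28.37°.
With 5 satellites evenly phased, successive equator crossings are 28.37/5 = 5.675° apart.

5.67°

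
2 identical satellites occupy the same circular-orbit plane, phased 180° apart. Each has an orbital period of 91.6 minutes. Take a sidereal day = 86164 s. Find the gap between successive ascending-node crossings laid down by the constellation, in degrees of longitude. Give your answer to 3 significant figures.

11.5°

T = 91.6 min = 5496.0 s.
Single-satellite node shift = (5496.0/86164) × 360° = 22.96°.
With 2 satellites evenly phased, successive equator crossings are 22.96/2 = 11.481° apart.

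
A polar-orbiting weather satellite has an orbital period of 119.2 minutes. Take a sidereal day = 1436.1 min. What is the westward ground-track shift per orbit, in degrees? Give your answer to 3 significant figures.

29.9°

T = 119.2 min = 7152.0 s.
During one orbit Earth rotates (7152.0 / 86166) × 360° = 29.88°.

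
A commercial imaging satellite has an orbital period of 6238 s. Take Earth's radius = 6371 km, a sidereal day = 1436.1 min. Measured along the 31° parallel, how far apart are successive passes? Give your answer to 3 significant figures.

2480 km

Node shift per orbit = (6238.0/86166) × 360° = 26.06°.
Equatorial spacing = 26.06 × 111.2 km/° = 2898 km.
At 31° latitude, spacing = 2898 × cos(31°) = 2484 km.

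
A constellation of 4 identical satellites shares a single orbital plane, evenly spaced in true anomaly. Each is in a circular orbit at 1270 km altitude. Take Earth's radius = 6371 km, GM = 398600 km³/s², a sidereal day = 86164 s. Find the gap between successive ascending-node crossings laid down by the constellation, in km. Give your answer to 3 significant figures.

Semi-major axis a = 6371 + 1270 = 7641 km. Period T = 2π√(a³/μ) = 2π√(7641³/398600) = 6647.2 s = 110.79 min.
Single-satellite node shift = (6647.2/86164) × 360° = 27.77°.
With 4 satellites evenly phased, successive equator crossings are 27.77/4 = 6.943° apart.
That is 6.943 × 111.2 = 772 km at the equator.

772 km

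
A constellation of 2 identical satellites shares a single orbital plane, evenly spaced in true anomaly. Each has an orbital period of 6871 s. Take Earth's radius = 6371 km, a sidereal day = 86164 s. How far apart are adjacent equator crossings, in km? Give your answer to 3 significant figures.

Single-satellite node shift = (6871.0/86164) × 360° = 28.71°.
With 2 satellites evenly phased, successive equator crossings are 28.71/2 = 14.354° apart.
That is 14.354 × 111.2 = 1596 km at the equator.

1600 km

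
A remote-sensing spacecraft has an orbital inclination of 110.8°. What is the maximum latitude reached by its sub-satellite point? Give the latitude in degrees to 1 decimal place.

69.2°

Retrograde orbit: the ground track reaches ±(180° − i) = ±(180 − 110.8) = ±69.2°.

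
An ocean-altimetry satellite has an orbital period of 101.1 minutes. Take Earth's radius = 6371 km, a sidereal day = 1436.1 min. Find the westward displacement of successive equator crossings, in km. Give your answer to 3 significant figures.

T = 101.1 min = 6066.0 s.
During one orbit Earth rotates (6066.0 / 86166) × 360° = 25.34°.
At the equator that is 25.34° × (2π·6371/360) km/° = 25.34 × 111.2 = 2818 km.

2820 km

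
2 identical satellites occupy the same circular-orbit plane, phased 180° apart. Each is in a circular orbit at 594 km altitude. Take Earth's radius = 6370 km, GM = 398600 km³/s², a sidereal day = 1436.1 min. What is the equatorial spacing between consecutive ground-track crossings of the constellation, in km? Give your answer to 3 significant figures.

1340 km

Semi-major axis a = 6370 + 594 = 6964 km. Period T = 2π√(a³/μ) = 2π√(6964³/398600) = 5783.6 s = 96.39 min.
Single-satellite node shift = (5783.6/86166) × 360° = 24.16°.
With 2 satellites evenly phased, successive equator crossings are 24.16/2 = 12.082° apart.
That is 12.082 × 111.2 = 1343 km at the equator.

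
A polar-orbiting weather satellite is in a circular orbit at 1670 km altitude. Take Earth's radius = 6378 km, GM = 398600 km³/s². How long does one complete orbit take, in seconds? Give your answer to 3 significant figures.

7190 seconds

Semi-major axis a = 6378 + 1670 = 8048 km. Period T = 2π√(a³/μ) = 2π√(8048³/398600) = 7185.3 s = 119.75 min.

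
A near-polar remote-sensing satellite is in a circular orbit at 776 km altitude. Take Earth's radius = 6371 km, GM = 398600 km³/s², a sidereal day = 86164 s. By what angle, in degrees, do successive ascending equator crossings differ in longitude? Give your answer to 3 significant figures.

Semi-major axis a = 6371 + 776 = 7147 km. Period T = 2π√(a³/μ) = 2π√(7147³/398600) = 6013.1 s = 100.22 min.
During one orbit Earth rotates (6013.1 / 86164) × 360° = 25.12°.

25.1°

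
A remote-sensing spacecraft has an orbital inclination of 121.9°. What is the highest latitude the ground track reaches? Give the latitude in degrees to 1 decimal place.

58.1°

Retrograde orbit: the ground track reaches ±(180° − i) = ±(180 − 121.9) = ±58.1°.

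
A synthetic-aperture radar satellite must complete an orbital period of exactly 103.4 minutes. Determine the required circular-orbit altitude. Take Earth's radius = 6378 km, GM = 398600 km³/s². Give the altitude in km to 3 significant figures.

T = 103.4 min = 6204.0 s.
From T = 2π√(a³/μ): a = (μ T²/4π²)^(1/3) = (398600 × 6204.0² / 4π²)^(1/3) = 7297 km.
Altitude h = a − R = 7297 − 6378 = 919 km.

919 km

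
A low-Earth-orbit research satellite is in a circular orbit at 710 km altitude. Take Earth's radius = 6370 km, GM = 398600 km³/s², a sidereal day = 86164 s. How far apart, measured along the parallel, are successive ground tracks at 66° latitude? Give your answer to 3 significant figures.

1120 km

Semi-major axis a = 6370 + 710 = 7080 km. Period T = 2π√(a³/μ) = 2π√(7080³/398600) = 5928.7 s = 98.81 min.
Node shift per orbit = (5928.7/86164) × 360° = 24.77°.
Equatorial spacing = 24.77 × 111.2 km/° = 2754 km.
At 66° latitude, spacing = 2754 × cos(66°) = 1120 km.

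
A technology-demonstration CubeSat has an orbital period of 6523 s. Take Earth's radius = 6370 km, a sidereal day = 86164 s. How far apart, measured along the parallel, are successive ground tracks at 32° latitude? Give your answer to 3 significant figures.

2570 km

Node shift per orbit = (6523.0/86164) × 360° = 27.25°.
Equatorial spacing = 27.25 × 111.2 km/° = 3030 km.
At 32° latitude, spacing = 3030 × cos(32°) = 2570 km.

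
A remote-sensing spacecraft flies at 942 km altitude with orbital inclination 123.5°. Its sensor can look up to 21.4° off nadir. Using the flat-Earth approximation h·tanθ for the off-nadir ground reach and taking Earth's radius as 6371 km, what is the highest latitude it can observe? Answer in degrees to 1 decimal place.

59.8°

Retrograde orbit: the ground track reaches ±(180° − i) = ±(180 − 123.5) = ±56.5°.
Sensor half-swath on the ground ≈ 942·tan(21.4°) = 369 km = 3.32° of latitude.
Maximum observable latitude ≈ 56.5 + 3.32 = 59.8°.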